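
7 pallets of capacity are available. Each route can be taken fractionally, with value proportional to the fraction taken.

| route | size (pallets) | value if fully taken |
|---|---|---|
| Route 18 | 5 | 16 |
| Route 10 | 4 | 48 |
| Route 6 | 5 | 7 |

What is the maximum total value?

Best value per unit of size first: Route 10 48/4≈12, Route 18 16/5≈3.2, Route 6 7/5≈1.4.
Route 10: take in full, 4 pallets for value 48 — 3 left.
Fill the last 3 pallets with part of Route 18: 3/5 of it earns 9.6.
Total value = 57.6.

57.6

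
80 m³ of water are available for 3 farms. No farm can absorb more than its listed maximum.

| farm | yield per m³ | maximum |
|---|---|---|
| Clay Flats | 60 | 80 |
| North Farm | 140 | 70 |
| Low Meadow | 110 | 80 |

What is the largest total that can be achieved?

Rank by yield per m³: North Farm 140 > Low Meadow 110 > Clay Flats 60.
North Farm takes 70 to reach its cap of 70 — 10 left.
Low Meadow has room for 80 but only 10 remain, so it gets 10.
Total = 140×70 + 110×10 = 10900.

10900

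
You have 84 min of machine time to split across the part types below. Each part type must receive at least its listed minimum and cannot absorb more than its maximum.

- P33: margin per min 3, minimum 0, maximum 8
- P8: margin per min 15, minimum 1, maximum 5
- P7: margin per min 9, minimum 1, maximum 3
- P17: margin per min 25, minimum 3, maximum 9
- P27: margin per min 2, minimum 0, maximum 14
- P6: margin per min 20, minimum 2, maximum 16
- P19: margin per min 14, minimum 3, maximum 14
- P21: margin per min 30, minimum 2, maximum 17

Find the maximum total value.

Meeting every minimum uses 0+1+1+3+0+2+3+2 = 12 min, leaving 72.
Rank by margin per min: P21 30 > P17 25 > P6 20 > P8 15 > P19 14 > P7 9 > P33 3 > P27 2.
P21 takes 15 more to reach its cap of 17 → 57 left.
P17 takes 6 more to reach its cap of 9 → 51 left.
P6: +14 to 16 (cap) → 37 left.
Give P8 4 more to hit its cap of 5 → 33 left.
Give P19 11 more to hit its cap of 14 → 22 left.
P7: +2 to 3 (cap) → 20 left.
P33: +8 to 8 (cap) → 12 left.
P27 has room for 14 more but only 12 remain, so it gets 12.
Total = 3×8 + 15×5 + 9×3 + 25×9 + 2×12 + 20×16 + 14×14 + 30×17 = 1401.

1401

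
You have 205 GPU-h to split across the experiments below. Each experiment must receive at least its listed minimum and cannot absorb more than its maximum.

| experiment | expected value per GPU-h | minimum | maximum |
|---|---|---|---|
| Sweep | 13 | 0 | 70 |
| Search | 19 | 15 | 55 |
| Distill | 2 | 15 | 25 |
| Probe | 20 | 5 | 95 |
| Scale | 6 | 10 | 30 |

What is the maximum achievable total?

Meeting every minimum uses 0+15+15+5+10 = 45 GPU-h, leaving 160.
Order the experiments by expected value per GPU-h: Probe 20 > Search 19 > Sweep 13 > Scale 6 > Distill 2.
Give Probe 90 more to hit its cap of 95 → 70 left.
Give Search 40 more to hit its cap of 55 → 30 left.
Sweep has room for 70 more but only 30 remain, so it gets 30.
Total = 13×30 + 19×55 + 2×15 + 20×95 + 6×10 = 3425.

3425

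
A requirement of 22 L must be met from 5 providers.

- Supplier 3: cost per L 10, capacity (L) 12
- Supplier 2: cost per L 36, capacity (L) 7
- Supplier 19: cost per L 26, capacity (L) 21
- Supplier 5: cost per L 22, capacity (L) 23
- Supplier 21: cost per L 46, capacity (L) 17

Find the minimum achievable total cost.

Cheapest first:
Take 12 from Supplier 3 at 10 → need 10 more.
Supplier 5 at 22: take 10 of its 23 → requirement met.
Supplier 19, Supplier 2, Supplier 21: unused.
Cost = 12×10 + 10×22 = 340.

340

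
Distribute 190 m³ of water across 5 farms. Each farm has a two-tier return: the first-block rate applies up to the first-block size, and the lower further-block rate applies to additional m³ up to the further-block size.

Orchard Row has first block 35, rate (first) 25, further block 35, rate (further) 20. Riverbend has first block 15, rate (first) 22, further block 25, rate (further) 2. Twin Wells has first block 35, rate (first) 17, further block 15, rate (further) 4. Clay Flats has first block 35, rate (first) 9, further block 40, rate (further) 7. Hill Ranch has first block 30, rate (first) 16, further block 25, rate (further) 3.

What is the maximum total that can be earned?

3330

Treat each block as its own option and order by rate: Orchard Row/first 25 > Riverbend/first 22 > Orchard Row/second 20 > Twin Wells/first 17 > Hill Ranch/first 16 > Clay Flats/first 9 > Clay Flats/second 7 > Twin Wells/second 4 > Hill Ranch/second 3 > Riverbend/second 2.
Orchard Row first at 25: fill all 35 — 155 left.
Riverbend/first (22): +15 — 140 left.
Orchard Row second at 20: fill all 35 — 105 left.
Fill Twin Wells first block (35 at 17) — 70 left.
Fill Hill Ranch first block (30 at 16) — 40 left.
Clay Flats first at 9: fill all 35 — 5 left.
Clay Flats second at 7: only 5 left, fill 5.
Total = 25×35 + 22×15 + 20×35 + 17×35 + 16×30 + 9×35 + 7×5 = 3330.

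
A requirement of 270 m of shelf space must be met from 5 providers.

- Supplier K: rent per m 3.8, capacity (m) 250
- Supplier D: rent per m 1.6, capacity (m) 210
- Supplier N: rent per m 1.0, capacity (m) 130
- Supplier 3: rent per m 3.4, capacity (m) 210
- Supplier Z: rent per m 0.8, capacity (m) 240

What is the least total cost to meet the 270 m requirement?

222

Fill from the cheapest provider first.
Supplier Z at 0.8: take all 240 m — 30 still needed.
Take 30 from Supplier N at 1.0 to finish.
Supplier D, Supplier 3, Supplier K: unused.
Cost = 240×0.8 + 30×1.0 = 222.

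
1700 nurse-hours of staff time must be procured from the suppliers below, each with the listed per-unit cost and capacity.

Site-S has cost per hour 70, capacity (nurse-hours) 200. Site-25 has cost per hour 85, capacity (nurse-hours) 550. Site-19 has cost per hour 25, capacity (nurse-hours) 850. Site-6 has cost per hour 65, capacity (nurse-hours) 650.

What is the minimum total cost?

Fill from the cheapest supplier first.
Site-19 at 25: take all 850 nurse-hours → 850 still needed.
Site-6 (65): use full 650 → 200 nurse-hours to go.
Take 200 from Site-S at 70 → need 0 more.
Site-25: unused.
Cost = 850×25 + 650×65 + 200×70 = 77500.

77500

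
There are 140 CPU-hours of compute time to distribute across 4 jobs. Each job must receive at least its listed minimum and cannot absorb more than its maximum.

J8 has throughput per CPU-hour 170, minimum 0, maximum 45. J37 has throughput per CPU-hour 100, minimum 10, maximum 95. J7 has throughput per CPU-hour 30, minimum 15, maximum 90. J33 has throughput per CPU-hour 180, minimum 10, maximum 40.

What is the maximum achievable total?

Meeting every minimum uses 0+10+15+10 = 35 CPU-hours, leaving 105.
Highest throughput per CPU-hour first: J33 180 > J8 170 > J37 100 > J7 30.
J33: +30 to 40 (cap) → 75 left.
Give J8 45 more to hit its cap of 45 → 30 left.
J37: +30 (room for 85) → 40. Pool exhausted.
Total = 170×45 + 100×40 + 30×15 + 180×40 = 19300.

19300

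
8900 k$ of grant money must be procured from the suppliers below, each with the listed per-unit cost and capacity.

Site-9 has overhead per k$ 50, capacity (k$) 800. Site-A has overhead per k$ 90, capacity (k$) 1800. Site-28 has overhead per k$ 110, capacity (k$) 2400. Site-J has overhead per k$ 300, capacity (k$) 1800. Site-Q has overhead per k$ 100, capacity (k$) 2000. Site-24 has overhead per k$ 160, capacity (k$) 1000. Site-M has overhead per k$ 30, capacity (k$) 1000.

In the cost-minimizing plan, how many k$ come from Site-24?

Use suppliers in increasing cost order.
Take 1000 from Site-M at 30 — need 7900 more.
Site-9 (50): use full 800 — 7100 k$ to go.
Site-A (90): use full 1800 — 5300 k$ to go.
Take 2000 from Site-Q at 100 — need 3300 more.
Site-28 at 110: take all 2400 k$ — 900 still needed.
Take 900 from Site-24 at 160 to finish.
Site-J: unused.

900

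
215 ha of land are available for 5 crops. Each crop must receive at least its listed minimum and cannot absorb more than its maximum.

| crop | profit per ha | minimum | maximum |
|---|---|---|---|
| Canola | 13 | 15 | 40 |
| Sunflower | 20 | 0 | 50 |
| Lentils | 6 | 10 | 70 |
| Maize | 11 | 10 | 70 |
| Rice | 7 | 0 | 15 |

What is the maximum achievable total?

Meeting every minimum uses 15+0+10+10+0 = 35 ha, leaving 180.
Rank by profit per ha: Sunflower 20 > Canola 13 > Maize 11 > Rice 7 > Lentils 6.
Sunflower: +50 to 50 (cap) ; 130 left.
Canola takes 25 more to reach its cap of 40 ; 105 left.
Maize takes 60 more to reach its cap of 70 ; 45 left.
Rice takes 15 more to reach its cap of 15 ; 30 left.
Lentils has room for 60 more but only 30 remain, so it gets 40.
Total = 13×40 + 20×50 + 6×40 + 11×70 + 7×15 = 2635.

2635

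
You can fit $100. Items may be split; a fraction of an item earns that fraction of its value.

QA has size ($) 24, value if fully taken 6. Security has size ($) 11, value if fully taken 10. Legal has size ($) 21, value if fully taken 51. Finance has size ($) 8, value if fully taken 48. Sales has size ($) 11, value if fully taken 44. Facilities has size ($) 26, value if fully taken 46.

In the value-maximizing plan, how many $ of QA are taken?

23

Rank by value-to-size ratio: Finance 48/8≈6, Sales 44/11≈4, Legal 51/21≈2.43, Facilities 46/26≈1.77, Security 10/11≈0.909, QA 6/24≈0.25.
All 8 $ of Finance fit (value 48) → 92 remain.
Take all of Sales (11 $, value 44) → 81 $ left.
Take all of Legal (21 $, value 51) → 60 $ left.
Facilities: take in full, 26 $ for value 46 → 34 left.
All 11 $ of Security fit (value 10) → 23 remain.
Fill the last 23 $ with part of QA: 23/24 of it earns 5.75.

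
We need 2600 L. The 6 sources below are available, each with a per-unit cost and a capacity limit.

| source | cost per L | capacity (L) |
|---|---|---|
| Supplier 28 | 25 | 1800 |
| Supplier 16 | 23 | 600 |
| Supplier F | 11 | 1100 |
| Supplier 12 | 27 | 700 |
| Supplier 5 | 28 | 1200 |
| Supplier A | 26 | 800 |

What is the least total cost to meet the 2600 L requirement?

48400

Cheapest first:
Take 1100 from Supplier F at 11 → need 1500 more.
Take 600 from Supplier 16 at 23 → need 900 more.
Supplier 28 at 25: take 900 of its 1800 → requirement met.
Supplier A, Supplier 12, Supplier 5: unused.
Cost = 1100×11 + 600×23 + 900×25 = 48400.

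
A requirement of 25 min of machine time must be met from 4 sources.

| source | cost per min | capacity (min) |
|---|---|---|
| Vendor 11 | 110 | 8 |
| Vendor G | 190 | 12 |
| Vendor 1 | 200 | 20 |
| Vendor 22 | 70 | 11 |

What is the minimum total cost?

2790

Fill from the cheapest source first.
Vendor 22 at 70: take all 11 min — 14 still needed.
Take 8 from Vendor 11 at 110 — need 6 more.
Take 6 from Vendor G at 190 to finish.
Vendor 1: unused.
Cost = 11×70 + 8×110 + 6×190 = 2790.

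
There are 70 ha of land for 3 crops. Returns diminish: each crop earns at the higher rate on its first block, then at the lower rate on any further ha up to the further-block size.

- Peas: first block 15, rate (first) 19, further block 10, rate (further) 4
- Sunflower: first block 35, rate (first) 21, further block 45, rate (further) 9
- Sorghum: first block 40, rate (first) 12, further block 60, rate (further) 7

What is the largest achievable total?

Treat each block as its own option and order by rate: Sunflower/T1 21 > Peas/T1 19 > Sorghum/T1 12 > Sunflower/T2 9 > Sorghum/T2 7 > Peas/T2 4.
Sunflower T1 at 21: fill all 35 → 35 left.
Fill Peas T1 block (15 at 19) → 20 left.
20 remain; put them into Sorghum T1 at 12.
Total = 21×35 + 19×15 + 12×20 = 1260.

1260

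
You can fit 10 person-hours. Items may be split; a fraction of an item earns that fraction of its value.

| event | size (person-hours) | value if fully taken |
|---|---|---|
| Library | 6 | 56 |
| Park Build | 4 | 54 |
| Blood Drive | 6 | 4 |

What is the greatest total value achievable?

110

Best value per unit of size first: Park Build 54/4≈13.5, Library 56/6≈9.33, Blood Drive 4/6≈0.667.
Park Build: take in full, 4 person-hours for value 54 → 6 left.
Take all of Library (6 person-hours, value 56) → 0 person-hours left.
Total value = 110.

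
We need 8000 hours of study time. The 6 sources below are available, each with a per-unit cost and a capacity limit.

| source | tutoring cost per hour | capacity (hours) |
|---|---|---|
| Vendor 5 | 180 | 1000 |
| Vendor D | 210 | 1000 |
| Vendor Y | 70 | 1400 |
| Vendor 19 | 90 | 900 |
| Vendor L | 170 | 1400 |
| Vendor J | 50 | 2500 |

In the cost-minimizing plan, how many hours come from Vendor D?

Fill from the cheapest source first.
Vendor J at 50: take all 2500 hours → 5500 still needed.
Take 1400 from Vendor Y at 70 → need 4100 more.
Take 900 from Vendor 19 at 90 → need 3200 more.
Vendor L (170): use full 1400 → 1800 hours to go.
Vendor 5 at 180: take all 1000 hours → 800 still needed.
Vendor D (210): take the remaining 800 → done.

800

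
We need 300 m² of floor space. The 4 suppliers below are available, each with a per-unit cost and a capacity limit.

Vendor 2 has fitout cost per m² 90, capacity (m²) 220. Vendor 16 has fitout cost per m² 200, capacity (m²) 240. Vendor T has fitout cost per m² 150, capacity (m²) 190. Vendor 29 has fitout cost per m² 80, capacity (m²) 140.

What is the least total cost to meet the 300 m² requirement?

25600

Cheapest first:
Vendor 29 at 80: take all 140 m² ; 160 still needed.
Vendor 2 (90): take the remaining 160 ; done.
Vendor T, Vendor 16: unused.
Cost = 140×80 + 160×90 = 25600.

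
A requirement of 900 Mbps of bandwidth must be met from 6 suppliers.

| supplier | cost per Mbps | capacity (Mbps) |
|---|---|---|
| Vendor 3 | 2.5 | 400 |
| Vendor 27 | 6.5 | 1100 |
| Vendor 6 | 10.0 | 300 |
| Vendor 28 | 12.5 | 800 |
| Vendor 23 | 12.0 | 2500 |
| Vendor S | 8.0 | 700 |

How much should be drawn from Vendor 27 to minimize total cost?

500

Use suppliers in increasing cost order.
Vendor 3 (2.5): use full 400 — 500 Mbps to go.
Vendor 27 (6.5): take the remaining 500 — done.
Vendor S, Vendor 6, Vendor 23, Vendor 28: unused.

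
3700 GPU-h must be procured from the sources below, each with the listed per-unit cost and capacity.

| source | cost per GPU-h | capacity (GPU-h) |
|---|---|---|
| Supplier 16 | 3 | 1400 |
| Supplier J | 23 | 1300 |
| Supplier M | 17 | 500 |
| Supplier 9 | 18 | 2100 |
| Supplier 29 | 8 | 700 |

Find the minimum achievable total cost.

Use sources in increasing cost order.
Take 1400 from Supplier 16 at 3 ; need 2300 more.
Supplier 29 at 8: take all 700 GPU-h ; 1600 still needed.
Supplier M at 17: take all 500 GPU-h ; 1100 still needed.
Supplier 9 at 18: take 1100 of its 2100 ; requirement met.
Supplier J: unused.
Cost = 1400×3 + 700×8 + 500×17 + 1100×18 = 38100.

38100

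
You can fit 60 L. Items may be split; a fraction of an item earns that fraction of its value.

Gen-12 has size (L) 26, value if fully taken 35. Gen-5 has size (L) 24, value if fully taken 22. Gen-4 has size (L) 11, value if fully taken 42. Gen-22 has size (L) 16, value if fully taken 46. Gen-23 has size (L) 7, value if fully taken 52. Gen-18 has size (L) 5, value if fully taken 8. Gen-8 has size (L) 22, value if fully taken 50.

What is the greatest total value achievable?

Sort by value density: Gen-23 52/7≈7.43, Gen-4 42/11≈3.82, Gen-22 46/16≈2.88, Gen-8 50/22≈2.27, Gen-18 8/5≈1.6, Gen-12 35/26≈1.35, Gen-5 22/24≈0.917.
Take all of Gen-23 (7 L, value 52) → 53 L left.
Take all of Gen-4 (11 L, value 42) → 42 L left.
All 16 L of Gen-22 fit (value 46) → 26 remain.
Take all of Gen-8 (22 L, value 50) → 4 L left.
Only 4 L remain; take 4/5 of Gen-18 for value 8×4/5 = 6.4.
Total value = 196.4.

196.4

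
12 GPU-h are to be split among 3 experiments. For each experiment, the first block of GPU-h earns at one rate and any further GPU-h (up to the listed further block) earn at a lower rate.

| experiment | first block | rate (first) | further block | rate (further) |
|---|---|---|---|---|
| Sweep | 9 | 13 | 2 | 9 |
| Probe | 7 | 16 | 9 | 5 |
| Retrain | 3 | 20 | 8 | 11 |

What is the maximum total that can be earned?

198

Treat each block as its own option and order by rate: Retrain/T1 20 > Probe/T1 16 > Sweep/T1 13 > Retrain/T2 11 > Sweep/T2 9 > Probe/T2 5.
Retrain/T1 (20): +3 — 9 left.
Fill Probe T1 block (7 at 16) — 2 left.
Sweep/T1: +2 of 9 at 13; pool empty.
Total = 20×3 + 16×7 + 13×2 = 198.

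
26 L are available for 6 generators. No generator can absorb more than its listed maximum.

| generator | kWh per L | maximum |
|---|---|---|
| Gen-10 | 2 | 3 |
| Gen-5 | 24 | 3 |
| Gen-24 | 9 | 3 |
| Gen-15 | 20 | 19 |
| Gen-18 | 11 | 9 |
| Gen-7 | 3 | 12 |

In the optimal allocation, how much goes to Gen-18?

Order the generators by kWh per L: Gen-5 24 > Gen-15 20 > Gen-18 11 > Gen-24 9 > Gen-7 3 > Gen-10 2.
Gen-5 takes 3 to reach its cap of 3 ; 23 left.
Give Gen-15 19 to hit its cap of 19 ; 4 left.
Gen-18: +4 (room for 9) → 4. Pool exhausted.

4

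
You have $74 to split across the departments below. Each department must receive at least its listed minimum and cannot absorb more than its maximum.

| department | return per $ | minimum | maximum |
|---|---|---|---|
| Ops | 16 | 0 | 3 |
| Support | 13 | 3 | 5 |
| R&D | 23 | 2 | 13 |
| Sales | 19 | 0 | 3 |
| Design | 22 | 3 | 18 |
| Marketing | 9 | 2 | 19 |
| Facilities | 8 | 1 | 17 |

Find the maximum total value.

1140

Meeting every minimum uses 0+3+2+0+3+2+1 = 11 $, leaving 63.
Highest return per $ first: R&D 23 > Design 22 > Sales 19 > Ops 16 > Support 13 > Marketing 9 > Facilities 8.
R&D: +11 to 13 (cap) → 52 left.
Design: +15 to 18 (cap) → 37 left.
Sales: +3 to 3 (cap) → 34 left.
Ops: +3 to 3 (cap) → 31 left.
Give Support 2 more to hit its cap of 5 → 29 left.
Marketing takes 17 more to reach its cap of 19 → 12 left.
Only 12 left; Facilities takes them to reach 13.
Total = 16×3 + 13×5 + 23×13 + 19×3 + 22×18 + 9×19 + 8×13 = 1140.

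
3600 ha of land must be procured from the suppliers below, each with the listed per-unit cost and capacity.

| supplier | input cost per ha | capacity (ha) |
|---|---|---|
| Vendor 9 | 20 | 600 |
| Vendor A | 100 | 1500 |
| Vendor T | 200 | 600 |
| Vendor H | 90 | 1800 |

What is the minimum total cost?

Cheapest first:
Vendor 9 at 20: take all 600 ha ; 3000 still needed.
Vendor H (90): use full 1800 ; 1200 ha to go.
Vendor A (100): take the remaining 1200 ; done.
Vendor T: unused.
Cost = 600×20 + 1800×90 + 1200×100 = 294000.

294000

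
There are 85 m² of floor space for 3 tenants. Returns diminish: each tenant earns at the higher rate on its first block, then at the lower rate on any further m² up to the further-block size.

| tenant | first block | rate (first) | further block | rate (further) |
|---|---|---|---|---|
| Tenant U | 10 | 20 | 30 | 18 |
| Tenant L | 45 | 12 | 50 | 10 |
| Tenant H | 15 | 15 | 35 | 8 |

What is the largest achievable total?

1325

Order all 6 blocks by rate: Tenant U/T1 20 > Tenant U/T2 18 > Tenant H/T1 15 > Tenant L/T1 12 > Tenant L/T2 10 > Tenant H/T2 8.
Tenant U/T1 (20): +10 — 75 left.
Tenant U/T2 (18): +30 — 45 left.
Fill Tenant H T1 block (15 at 15) — 30 left.
Tenant L T1 at 12: only 30 left, fill 30.
Total = 20×10 + 18×30 + 15×15 + 12×30 = 1325.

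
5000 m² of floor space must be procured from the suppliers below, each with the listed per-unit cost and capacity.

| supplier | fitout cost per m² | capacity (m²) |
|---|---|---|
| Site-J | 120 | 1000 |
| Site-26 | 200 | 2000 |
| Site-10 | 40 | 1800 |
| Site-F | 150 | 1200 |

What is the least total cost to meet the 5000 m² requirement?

Cheapest first:
Site-10 (40): use full 1800 ; 3200 m² to go.
Take 1000 from Site-J at 120 ; need 2200 more.
Take 1200 from Site-F at 150 ; need 1000 more.
Take 1000 from Site-26 at 200 to finish.
Cost = 1800×40 + 1000×120 + 1200×150 + 1000×200 = 572000.

572000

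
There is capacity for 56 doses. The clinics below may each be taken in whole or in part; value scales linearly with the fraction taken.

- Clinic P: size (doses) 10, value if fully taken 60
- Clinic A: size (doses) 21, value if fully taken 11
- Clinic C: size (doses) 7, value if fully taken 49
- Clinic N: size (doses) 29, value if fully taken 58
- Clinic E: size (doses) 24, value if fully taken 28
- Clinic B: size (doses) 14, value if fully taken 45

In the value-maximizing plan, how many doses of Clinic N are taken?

Best value per unit of size first: Clinic C 49/7≈7, Clinic P 60/10≈6, Clinic B 45/14≈3.21, Clinic N 58/29≈2, Clinic E 28/24≈1.17, Clinic A 11/21≈0.524.
Take all of Clinic C (7 doses, value 49) → 49 doses left.
All 10 doses of Clinic P fit (value 60) → 39 remain.
Take all of Clinic B (14 doses, value 45) → 25 doses left.
25 doses left: a 25/29 share of Clinic N gives 58×25/29 = 50.

25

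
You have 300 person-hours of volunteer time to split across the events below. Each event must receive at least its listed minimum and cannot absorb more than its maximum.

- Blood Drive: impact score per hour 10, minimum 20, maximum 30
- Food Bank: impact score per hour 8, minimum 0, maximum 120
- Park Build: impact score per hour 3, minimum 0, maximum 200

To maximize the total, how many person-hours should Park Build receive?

150

Meeting every minimum uses 20+0+0 = 20 person-hours, leaving 280.
Order the events by impact score per hour: Blood Drive 10 > Food Bank 8 > Park Build 3.
Give Blood Drive 10 more to hit its cap of 30 — 270 left.
Give Food Bank 120 more to hit its cap of 120 — 150 left.
Park Build has room for 200 more but only 150 remain, so it gets 150.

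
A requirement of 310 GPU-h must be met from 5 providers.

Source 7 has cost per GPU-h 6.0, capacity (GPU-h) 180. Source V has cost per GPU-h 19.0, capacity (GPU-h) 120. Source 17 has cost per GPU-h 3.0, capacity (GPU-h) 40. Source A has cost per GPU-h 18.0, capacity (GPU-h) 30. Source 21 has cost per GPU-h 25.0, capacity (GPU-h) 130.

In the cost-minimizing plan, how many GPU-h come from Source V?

60

Cheapest first:
Take 40 from Source 17 at 3.0 → need 270 more.
Take 180 from Source 7 at 6.0 → need 90 more.
Source A (18.0): use full 30 → 60 GPU-h to go.
Source V (19.0): take the remaining 60 → done.
Source 21: unused.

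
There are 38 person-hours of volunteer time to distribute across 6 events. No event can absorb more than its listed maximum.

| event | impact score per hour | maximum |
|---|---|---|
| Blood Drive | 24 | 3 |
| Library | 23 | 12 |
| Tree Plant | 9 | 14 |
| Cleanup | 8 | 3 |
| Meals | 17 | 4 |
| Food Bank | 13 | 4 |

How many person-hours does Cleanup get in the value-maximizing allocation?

Highest impact score per hour first: Blood Drive 24 > Library 23 > Meals 17 > Food Bank 13 > Tree Plant 9 > Cleanup 8.
Give Blood Drive 3 to hit its cap of 3 — 35 left.
Library takes 12 to reach its cap of 12 — 23 left.
Give Meals 4 to hit its cap of 4 — 19 left.
Food Bank: +4 to 4 (cap) — 15 left.
Give Tree Plant 14 to hit its cap of 14 — 1 left.
Cleanup: +1 (room for 3) → 1. Pool exhausted.

1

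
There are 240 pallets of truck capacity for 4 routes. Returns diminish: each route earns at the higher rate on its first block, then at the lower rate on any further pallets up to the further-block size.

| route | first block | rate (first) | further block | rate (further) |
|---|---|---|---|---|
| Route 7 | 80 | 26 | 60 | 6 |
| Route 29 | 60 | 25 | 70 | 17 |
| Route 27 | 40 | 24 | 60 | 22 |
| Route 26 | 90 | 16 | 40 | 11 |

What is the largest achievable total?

Rank every tier by rate: Route 7/first 26 > Route 29/first 25 > Route 27/first 24 > Route 27/second 22 > Route 29/second 17 > Route 26/first 16 > Route 26/second 11 > Route 7/second 6.
Fill Route 7 first block (80 at 26) — 160 left.
Route 29/first (25): +60 — 100 left.
Route 27/first (24): +40 — 60 left.
Fill Route 27 second block (60 at 22) — 0 left.
Total = 26×80 + 25×60 + 24×40 + 22×60 = 5860.

5860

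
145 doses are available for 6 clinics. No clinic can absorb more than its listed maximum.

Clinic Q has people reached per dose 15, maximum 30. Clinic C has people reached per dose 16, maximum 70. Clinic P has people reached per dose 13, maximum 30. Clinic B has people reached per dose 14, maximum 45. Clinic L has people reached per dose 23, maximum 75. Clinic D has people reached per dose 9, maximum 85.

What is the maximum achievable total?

Highest people reached per dose first: Clinic L 23 > Clinic C 16 > Clinic Q 15 > Clinic B 14 > Clinic P 13 > Clinic D 9.
Clinic L: +75 to 75 (cap) → 70 left.
Clinic C: +70 to 70 (cap) → 0 left.
Total = 16×70 + 23×75 = 2845.

2845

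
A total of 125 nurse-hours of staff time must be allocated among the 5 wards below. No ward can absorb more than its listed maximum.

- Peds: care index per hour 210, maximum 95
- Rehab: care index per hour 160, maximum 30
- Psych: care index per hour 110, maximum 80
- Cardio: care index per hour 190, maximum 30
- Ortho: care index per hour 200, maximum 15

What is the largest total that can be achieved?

25800

Order the wards by care index per hour: Peds 210 > Ortho 200 > Cardio 190 > Rehab 160 > Psych 110.
Peds takes 95 to reach its cap of 95 ; 30 left.
Ortho: +15 to 15 (cap) ; 15 left.
Cardio: +15 (room for 30) → 15. Pool exhausted.
Total = 210×95 + 190×15 + 200×15 = 25800.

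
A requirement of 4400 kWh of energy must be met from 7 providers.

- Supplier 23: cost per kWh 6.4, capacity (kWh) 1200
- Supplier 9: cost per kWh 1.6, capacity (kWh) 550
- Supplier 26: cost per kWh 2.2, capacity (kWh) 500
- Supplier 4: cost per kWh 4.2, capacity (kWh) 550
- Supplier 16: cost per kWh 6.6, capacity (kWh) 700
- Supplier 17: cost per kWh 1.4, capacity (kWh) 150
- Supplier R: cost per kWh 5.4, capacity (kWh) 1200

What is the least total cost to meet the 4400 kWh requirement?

20310

Fill from the cheapest provider first.
Supplier 17 at 1.4: take all 150 kWh — 4250 still needed.
Take 550 from Supplier 9 at 1.6 — need 3700 more.
Take 500 from Supplier 26 at 2.2 — need 3200 more.
Supplier 4 (4.2): use full 550 — 2650 kWh to go.
Take 1200 from Supplier R at 5.4 — need 1450 more.
Take 1200 from Supplier 23 at 6.4 — need 250 more.
Supplier 16 (6.6): take the remaining 250 — done.
Cost = 150×1.4 + 550×1.6 + 500×2.2 + 550×4.2 + 1200×5.4 + 1200×6.4 + 250×6.6 = 20310.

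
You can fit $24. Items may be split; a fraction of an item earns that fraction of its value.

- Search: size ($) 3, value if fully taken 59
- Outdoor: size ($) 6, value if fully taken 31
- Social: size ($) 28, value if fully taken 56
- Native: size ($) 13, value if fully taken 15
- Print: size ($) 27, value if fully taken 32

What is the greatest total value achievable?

120

Best value per unit of size first: Search 59/3≈19.7, Outdoor 31/6≈5.17, Social 56/28≈2, Print 32/27≈1.19, Native 15/13≈1.15.
Take all of Search (3 $, value 59) ; 21 $ left.
Outdoor: take in full, 6 $ for value 31 ; 15 left.
15 $ left: a 15/28 share of Social gives 56×15/28 = 30.
Total value = 120.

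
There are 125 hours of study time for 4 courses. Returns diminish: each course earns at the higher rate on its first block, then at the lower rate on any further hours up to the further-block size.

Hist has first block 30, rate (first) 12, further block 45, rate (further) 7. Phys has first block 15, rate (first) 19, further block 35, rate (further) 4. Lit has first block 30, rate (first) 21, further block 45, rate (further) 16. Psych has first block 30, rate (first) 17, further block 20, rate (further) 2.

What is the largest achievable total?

2205

Order all 8 blocks by rate: Lit/T1 21 > Phys/T1 19 > Psych/T1 17 > Lit/T2 16 > Hist/T1 12 > Hist/T2 7 > Phys/T2 4 > Psych/T2 2.
Lit/T1 (21): +30 — 95 left.
Phys T1 at 19: fill all 15 — 80 left.
Psych/T1 (17): +30 — 50 left.
Fill Lit T2 block (45 at 16) — 5 left.
Hist T1 at 12: only 5 left, fill 5.
Total = 21×30 + 19×15 + 17×30 + 16×45 + 12×5 = 2205.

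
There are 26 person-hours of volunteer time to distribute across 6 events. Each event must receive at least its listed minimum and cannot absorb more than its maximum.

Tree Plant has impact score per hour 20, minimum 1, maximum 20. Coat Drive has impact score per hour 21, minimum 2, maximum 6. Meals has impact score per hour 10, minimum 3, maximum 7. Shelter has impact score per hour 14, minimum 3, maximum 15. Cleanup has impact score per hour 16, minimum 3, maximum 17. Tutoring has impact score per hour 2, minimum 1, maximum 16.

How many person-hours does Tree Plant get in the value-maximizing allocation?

Meeting every minimum uses 1+2+3+3+3+1 = 13 person-hours, leaving 13.
Rank by impact score per hour: Coat Drive 21 > Tree Plant 20 > Cleanup 16 > Shelter 14 > Meals 10 > Tutoring 2.
Coat Drive: +4 to 6 (cap) → 9 left.
Only 9 left; Tree Plant takes them to reach 10.

10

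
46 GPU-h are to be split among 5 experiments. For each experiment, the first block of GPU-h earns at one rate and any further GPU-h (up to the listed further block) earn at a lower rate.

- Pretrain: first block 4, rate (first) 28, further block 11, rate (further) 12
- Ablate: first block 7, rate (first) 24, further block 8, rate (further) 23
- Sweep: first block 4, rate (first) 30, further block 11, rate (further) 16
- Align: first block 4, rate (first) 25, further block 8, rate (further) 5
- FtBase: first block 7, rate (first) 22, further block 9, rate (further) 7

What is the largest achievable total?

1026

Order all 10 blocks by rate: Sweep/tier1 30 > Pretrain/tier1 28 > Align/tier1 25 > Ablate/tier1 24 > Ablate/tier2 23 > FtBase/tier1 22 > Sweep/tier2 16 > Pretrain/tier2 12 > FtBase/tier2 7 > Align/tier2 5.
Sweep tier1 at 30: fill all 4 ; 42 left.
Pretrain tier1 at 28: fill all 4 ; 38 left.
Align/tier1 (25): +4 ; 34 left.
Ablate tier1 at 24: fill all 7 ; 27 left.
Ablate/tier2 (23): +8 ; 19 left.
FtBase tier1 at 22: fill all 7 ; 12 left.
Sweep tier2 at 16: fill all 11 ; 1 left.
1 remain; put them into Pretrain tier2 at 12.
Total = 30×4 + 28×4 + 25×4 + 24×7 + 23×8 + 22×7 + 16×11 + 12×1 = 1026.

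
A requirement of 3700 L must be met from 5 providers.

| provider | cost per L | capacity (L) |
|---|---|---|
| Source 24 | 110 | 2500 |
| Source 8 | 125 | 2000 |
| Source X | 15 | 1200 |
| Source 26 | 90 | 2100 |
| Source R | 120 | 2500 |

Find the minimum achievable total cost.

Cheapest first:
Source X (15): use full 1200 ; 2500 L to go.
Source 26 (90): use full 2100 ; 400 L to go.
Source 24 at 110: take 400 of its 2500 ; requirement met.
Source R, Source 8: unused.
Cost = 1200×15 + 2100×90 + 400×110 = 251000.

251000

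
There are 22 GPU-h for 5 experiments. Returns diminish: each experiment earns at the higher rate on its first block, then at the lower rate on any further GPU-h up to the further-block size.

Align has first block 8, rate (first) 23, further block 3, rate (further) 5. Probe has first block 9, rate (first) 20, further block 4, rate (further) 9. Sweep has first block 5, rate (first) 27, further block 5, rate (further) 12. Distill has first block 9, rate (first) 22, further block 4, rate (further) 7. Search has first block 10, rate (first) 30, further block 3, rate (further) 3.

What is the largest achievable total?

596

Order all 10 blocks by rate: Search/tier1 30 > Sweep/tier1 27 > Align/tier1 23 > Distill/tier1 22 > Probe/tier1 20 > Sweep/tier2 12 > Probe/tier2 9 > Distill/tier2 7 > Align/tier2 5 > Search/tier2 3.
Search/tier1 (30): +10 ; 12 left.
Sweep/tier1 (27): +5 ; 7 left.
Align/tier1: +7 of 8 at 23; pool empty.
Total = 30×10 + 27×5 + 23×7 = 596.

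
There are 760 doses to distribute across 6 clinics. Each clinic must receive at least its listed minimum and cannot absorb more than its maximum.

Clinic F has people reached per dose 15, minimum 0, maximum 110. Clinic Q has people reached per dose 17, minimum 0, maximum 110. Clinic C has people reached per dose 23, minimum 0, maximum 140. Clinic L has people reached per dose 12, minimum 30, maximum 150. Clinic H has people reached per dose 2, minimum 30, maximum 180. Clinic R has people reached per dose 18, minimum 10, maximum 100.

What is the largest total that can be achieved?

Meeting every minimum uses 0+0+0+30+30+10 = 70 doses, leaving 690.
Highest people reached per dose first: Clinic C 23 > Clinic R 18 > Clinic Q 17 > Clinic F 15 > Clinic L 12 > Clinic H 2.
Clinic C takes 140 more to reach its cap of 140 — 550 left.
Clinic R: +90 to 100 (cap) — 460 left.
Give Clinic Q 110 more to hit its cap of 110 — 350 left.
Clinic F takes 110 more to reach its cap of 110 — 240 left.
Give Clinic L 120 more to hit its cap of 150 — 120 left.
Clinic H has room for 150 more but only 120 remain, so it gets 150.
Total = 15×110 + 17×110 + 23×140 + 12×150 + 2×150 + 18×100 = 10640.

10640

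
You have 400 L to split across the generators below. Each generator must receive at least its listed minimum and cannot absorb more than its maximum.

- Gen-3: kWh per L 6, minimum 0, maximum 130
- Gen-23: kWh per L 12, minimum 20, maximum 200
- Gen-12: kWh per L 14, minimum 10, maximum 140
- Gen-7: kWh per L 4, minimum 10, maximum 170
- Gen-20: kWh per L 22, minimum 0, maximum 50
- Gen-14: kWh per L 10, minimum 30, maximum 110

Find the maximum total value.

Meeting every minimum uses 0+20+10+10+0+30 = 70 L, leaving 330.
Rank by kWh per L: Gen-20 22 > Gen-12 14 > Gen-23 12 > Gen-14 10 > Gen-3 6 > Gen-7 4.
Give Gen-20 50 more to hit its cap of 50 — 280 left.
Give Gen-12 130 more to hit its cap of 140 — 150 left.
Gen-23 has room for 180 more but only 150 remain, so it gets 170.
Total = 12×170 + 14×140 + 4×10 + 22×50 + 10×30 = 5440.

5440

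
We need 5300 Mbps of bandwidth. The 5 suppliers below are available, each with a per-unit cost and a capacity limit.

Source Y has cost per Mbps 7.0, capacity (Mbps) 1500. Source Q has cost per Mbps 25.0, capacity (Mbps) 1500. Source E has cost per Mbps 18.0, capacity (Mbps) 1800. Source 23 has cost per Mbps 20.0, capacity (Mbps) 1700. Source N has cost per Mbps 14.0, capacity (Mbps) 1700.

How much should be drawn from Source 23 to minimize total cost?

300

Cheapest first:
Source Y (7.0): use full 1500 ; 3800 Mbps to go.
Take 1700 from Source N at 14.0 ; need 2100 more.
Take 1800 from Source E at 18.0 ; need 300 more.
Take 300 from Source 23 at 20.0 to finish.
Source Q: unused.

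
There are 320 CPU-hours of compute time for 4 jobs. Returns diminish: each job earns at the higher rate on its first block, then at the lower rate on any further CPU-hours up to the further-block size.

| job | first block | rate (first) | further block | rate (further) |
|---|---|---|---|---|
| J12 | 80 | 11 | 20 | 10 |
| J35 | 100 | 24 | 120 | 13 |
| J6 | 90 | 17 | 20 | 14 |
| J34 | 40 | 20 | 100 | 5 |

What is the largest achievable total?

5920

Rank every tier by rate: J35/tier1 24 > J34/tier1 20 > J6/tier1 17 > J6/tier2 14 > J35/tier2 13 > J12/tier1 11 > J12/tier2 10 > J34/tier2 5.
J35 tier1 at 24: fill all 100 ; 220 left.
J34/tier1 (20): +40 ; 180 left.
Fill J6 tier1 block (90 at 17) ; 90 left.
Fill J6 tier2 block (20 at 14) ; 70 left.
70 remain; put them into J35 tier2 at 13.
Total = 24×100 + 20×40 + 17×90 + 14×20 + 13×70 = 5920.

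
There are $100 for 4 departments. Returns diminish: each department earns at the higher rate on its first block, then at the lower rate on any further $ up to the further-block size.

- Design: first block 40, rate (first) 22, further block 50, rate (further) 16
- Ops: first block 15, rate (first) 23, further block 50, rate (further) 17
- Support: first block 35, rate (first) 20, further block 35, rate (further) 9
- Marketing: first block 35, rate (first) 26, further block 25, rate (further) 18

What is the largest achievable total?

Rank every tier by rate: Marketing/tier1 26 > Ops/tier1 23 > Design/tier1 22 > Support/tier1 20 > Marketing/tier2 18 > Ops/tier2 17 > Design/tier2 16 > Support/tier2 9.
Marketing tier1 at 26: fill all 35 — 65 left.
Ops/tier1 (23): +15 — 50 left.
Design tier1 at 22: fill all 40 — 10 left.
10 remain; put them into Support tier1 at 20.
Total = 26×35 + 23×15 + 22×40 + 20×10 = 2335.

2335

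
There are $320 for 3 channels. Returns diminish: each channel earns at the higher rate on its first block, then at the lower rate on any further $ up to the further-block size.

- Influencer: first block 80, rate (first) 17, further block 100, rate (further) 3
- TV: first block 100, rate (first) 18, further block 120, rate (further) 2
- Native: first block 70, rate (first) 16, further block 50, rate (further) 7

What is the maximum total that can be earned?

Rank every tier by rate: TV/tier1 18 > Influencer/tier1 17 > Native/tier1 16 > Native/tier2 7 > Influencer/tier2 3 > TV/tier2 2.
Fill TV tier1 block (100 at 18) ; 220 left.
Fill Influencer tier1 block (80 at 17) ; 140 left.
Native/tier1 (16): +70 ; 70 left.
Fill Native tier2 block (50 at 7) ; 20 left.
20 remain; put them into Influencer tier2 at 3.
Total = 18×100 + 17×80 + 16×70 + 7×50 + 3×20 = 4690.

4690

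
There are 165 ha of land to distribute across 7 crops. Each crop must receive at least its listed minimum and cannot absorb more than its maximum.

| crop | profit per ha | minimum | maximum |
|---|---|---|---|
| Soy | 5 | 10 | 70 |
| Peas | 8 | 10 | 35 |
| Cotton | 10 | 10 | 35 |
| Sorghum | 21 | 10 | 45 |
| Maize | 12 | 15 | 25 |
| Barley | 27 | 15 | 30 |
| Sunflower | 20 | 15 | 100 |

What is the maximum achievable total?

Meeting every minimum uses 10+10+10+10+15+15+15 = 85 ha, leaving 80.
Order the crops by profit per ha: Barley 27 > Sorghum 21 > Sunflower 20 > Maize 12 > Cotton 10 > Peas 8 > Soy 5.
Barley: +15 to 30 (cap) — 65 left.
Sorghum: +35 to 45 (cap) — 30 left.
Sunflower: +30 (room for 85) → 45. Pool exhausted.
Total = 5×10 + 8×10 + 10×10 + 21×45 + 12×15 + 27×30 + 20×45 = 3065.

3065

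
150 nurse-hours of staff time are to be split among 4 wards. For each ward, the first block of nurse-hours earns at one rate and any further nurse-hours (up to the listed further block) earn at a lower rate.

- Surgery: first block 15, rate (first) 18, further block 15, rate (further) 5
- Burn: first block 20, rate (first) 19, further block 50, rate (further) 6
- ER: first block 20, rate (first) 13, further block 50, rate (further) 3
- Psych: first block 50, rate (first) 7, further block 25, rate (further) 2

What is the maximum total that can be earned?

1530

Rank every tier by rate: Burn/tier1 19 > Surgery/tier1 18 > ER/tier1 13 > Psych/tier1 7 > Burn/tier2 6 > Surgery/tier2 5 > ER/tier2 3 > Psych/tier2 2.
Burn/tier1 (19): +20 → 130 left.
Fill Surgery tier1 block (15 at 18) → 115 left.
ER/tier1 (13): +20 → 95 left.
Fill Psych tier1 block (50 at 7) → 45 left.
Burn/tier2: +45 of 50 at 6; pool empty.
Total = 19×20 + 18×15 + 13×20 + 7×50 + 6×45 = 1530.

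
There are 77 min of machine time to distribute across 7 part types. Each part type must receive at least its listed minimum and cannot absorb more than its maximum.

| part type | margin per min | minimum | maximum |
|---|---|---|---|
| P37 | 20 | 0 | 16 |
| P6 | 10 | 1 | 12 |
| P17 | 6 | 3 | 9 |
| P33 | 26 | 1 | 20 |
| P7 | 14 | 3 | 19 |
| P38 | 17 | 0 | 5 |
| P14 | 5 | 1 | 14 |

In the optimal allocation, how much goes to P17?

4

Meeting every minimum uses 0+1+3+1+3+0+1 = 9 min, leaving 68.
Rank by margin per min: P33 26 > P37 20 > P38 17 > P7 14 > P6 10 > P17 6 > P14 5.
Give P33 19 more to hit its cap of 20 ; 49 left.
Give P37 16 more to hit its cap of 16 ; 33 left.
Give P38 5 more to hit its cap of 5 ; 28 left.
P7 takes 16 more to reach its cap of 19 ; 12 left.
P6 takes 11 more to reach its cap of 12 ; 1 left.
Only 1 left; P17 takes them to reach 4.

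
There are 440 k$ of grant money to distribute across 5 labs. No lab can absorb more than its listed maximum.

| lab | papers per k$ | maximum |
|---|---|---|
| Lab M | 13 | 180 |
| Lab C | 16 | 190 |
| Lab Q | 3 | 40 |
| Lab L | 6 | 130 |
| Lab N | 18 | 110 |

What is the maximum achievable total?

Highest papers per k$ first: Lab N 18 > Lab C 16 > Lab M 13 > Lab L 6 > Lab Q 3.
Give Lab N 110 to hit its cap of 110 ; 330 left.
Give Lab C 190 to hit its cap of 190 ; 140 left.
Only 140 left; Lab M takes them to reach 140.
Total = 13×140 + 16×190 + 18×110 = 6840.

6840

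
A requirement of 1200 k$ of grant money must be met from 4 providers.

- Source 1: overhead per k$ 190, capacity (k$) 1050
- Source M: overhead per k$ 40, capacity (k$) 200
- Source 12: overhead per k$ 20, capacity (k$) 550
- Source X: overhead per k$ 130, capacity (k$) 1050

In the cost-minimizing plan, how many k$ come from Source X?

450

Cheapest first:
Source 12 (20): use full 550 → 650 k$ to go.
Source M at 40: take all 200 k$ → 450 still needed.
Source X at 130: take 450 of its 1050 → requirement met.
Source 1: unused.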